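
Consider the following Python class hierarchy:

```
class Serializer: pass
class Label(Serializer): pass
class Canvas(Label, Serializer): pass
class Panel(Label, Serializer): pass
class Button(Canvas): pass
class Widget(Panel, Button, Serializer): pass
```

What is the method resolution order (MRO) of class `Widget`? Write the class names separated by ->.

Widget -> Panel -> Button -> Canvas -> Label -> Serializer -> object

L[Widget] = Widget + merge(L[Panel], L[Button], L[Serializer], [Panel Button Serializer])
  take Panel:  [Panel Label Serializer object] + [Button Canvas Label Serializer object] + [Serializer object] + [Panel Button Serializer]
  take Button:  [Label Serializer object] + [Button Canvas Label Serializer object] + [Serializer object] + [Button Serializer]
  take Canvas:  [Label Serializer object] + [Canvas Label Serializer object] + [Serializer object] + [Serializer]
  take Label:  [Label Serializer object] + [Label Serializer object] + [Serializer object] + [Serializer]
  take Serializer:  [Serializer object] + [Serializer object] + [Serializer object] + [Serializer]
  take object:  [object] + [object] + [object]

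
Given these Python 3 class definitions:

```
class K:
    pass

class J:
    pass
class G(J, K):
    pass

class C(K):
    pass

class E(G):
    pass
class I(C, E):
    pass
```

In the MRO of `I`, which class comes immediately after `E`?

G

L[I] = I + merge(L[C], L[E], [C E])
  take C:  [C K object] + [E G J K object] + [C E]
  take E:  [K object] + [E G J K object] + [E]
  take G:  [K object] + [G J K object]
  take J:  [K object] + [J K object]
  take K:  [K object] + [K object]
  take object:  [object] + [object]
MRO: I C E G J K object
E is at position 2; next is G.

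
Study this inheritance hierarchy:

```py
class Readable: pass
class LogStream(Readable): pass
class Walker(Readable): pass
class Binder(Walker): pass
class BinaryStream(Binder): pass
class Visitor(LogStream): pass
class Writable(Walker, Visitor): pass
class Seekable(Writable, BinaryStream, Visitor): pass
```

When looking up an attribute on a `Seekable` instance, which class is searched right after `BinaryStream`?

Binder

L[Seekable] = Seekable + merge(L[Writable], L[BinaryStream], L[Visitor], [Writable BinaryStream Visitor])
  take Writable:  [Writable Walker Visitor LogStream Readable object] + [BinaryStream Binder Walker Readable object] + [Visitor LogStream Readable object] + [Writable BinaryStream Visitor]
  take BinaryStream:  [Walker Visitor LogStream Readable object] + [BinaryStream Binder Walker Readable object] + [Visitor LogStream Readable object] + [BinaryStream Visitor]
  take Binder:  [Walker Visitor LogStream Readable object] + [Binder Walker Readable object] + [Visitor LogStream Readable object] + [Visitor]
  take Walker:  [Walker Visitor LogStream Readable object] + [Walker Readable object] + [Visitor LogStream Readable object] + [Visitor]
  take Visitor:  [Visitor LogStream Readable object] + [Readable object] + [Visitor LogStream Readable object] + [Visitor]
  take LogStream:  [LogStream Readable object] + [Readable object] + [LogStream Readable object]
  take Readable:  [Readable object] + [Readable object] + [Readable object]
  take object:  [object] + [object] + [object]
MRO: Seekable Writable BinaryStream Binder Walker Visitor LogStream Readable object
BinaryStream is at position 2; next is Binder.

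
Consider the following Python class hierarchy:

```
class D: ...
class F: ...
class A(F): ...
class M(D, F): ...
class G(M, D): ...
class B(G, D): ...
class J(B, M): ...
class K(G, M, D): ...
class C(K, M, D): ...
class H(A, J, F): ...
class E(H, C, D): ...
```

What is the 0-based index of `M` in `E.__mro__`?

8

L[E] = E + merge(L[H], L[C], L[D], [H C D])
  take H:  [H A J B G M D F object] + [C K G M D F object] + [D object] + [H C D]
  take A:  [A J B G M D F object] + [C K G M D F object] + [D object] + [C D]
  take J:  [J B G M D F object] + [C K G M D F object] + [D object] + [C D]
  take B:  [B G M D F object] + [C K G M D F object] + [D object] + [C D]
  take C:  [G M D F object] + [C K G M D F object] + [D object] + [C D]
  take K:  [G M D F object] + [K G M D F object] + [D object] + [D]
  take G:  [G M D F object] + [G M D F object] + [D object] + [D]
  take M:  [M D F object] + [M D F object] + [D object] + [D]
  take D:  [D F object] + [D F object] + [D object] + [D]
  take F:  [F object] + [F object] + [object]
  take object:  [object] + [object] + [object]
MRO: E H A J B C K G M D F object
M sits at index 8.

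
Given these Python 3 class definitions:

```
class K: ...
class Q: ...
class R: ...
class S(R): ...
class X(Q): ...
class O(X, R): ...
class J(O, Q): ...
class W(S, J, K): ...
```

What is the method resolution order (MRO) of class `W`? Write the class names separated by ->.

L[W] = W + merge(L[S], L[J], L[K], [S J K])
  take S:  [S R object] + [J O X Q R object] + [K object] + [S J K]
  take J:  [R object] + [J O X Q R object] + [K object] + [J K]
  take O:  [R object] + [O X Q R object] + [K object] + [K]
  take X:  [R object] + [X Q R object] + [K object] + [K]
  take Q:  [R object] + [Q R object] + [K object] + [K]
  take R:  [R object] + [R object] + [K object] + [K]
  take K:  [object] + [object] + [K object] + [K]
  take object:  [object] + [object] + [object]

W -> S -> J -> O -> X -> Q -> R -> K -> object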